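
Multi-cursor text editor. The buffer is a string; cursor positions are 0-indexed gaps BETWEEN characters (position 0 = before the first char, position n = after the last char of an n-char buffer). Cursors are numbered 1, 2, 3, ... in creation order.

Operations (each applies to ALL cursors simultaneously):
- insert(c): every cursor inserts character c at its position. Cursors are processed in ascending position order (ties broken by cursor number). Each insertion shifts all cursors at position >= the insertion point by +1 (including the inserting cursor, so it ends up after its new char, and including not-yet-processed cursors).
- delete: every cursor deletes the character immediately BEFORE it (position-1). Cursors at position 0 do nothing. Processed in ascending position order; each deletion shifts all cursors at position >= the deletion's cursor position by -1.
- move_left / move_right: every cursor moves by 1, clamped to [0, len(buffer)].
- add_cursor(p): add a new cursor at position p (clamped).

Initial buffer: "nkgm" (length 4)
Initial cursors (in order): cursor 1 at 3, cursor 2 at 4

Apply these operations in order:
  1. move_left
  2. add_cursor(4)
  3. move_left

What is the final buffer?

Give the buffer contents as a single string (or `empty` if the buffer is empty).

After op 1 (move_left): buffer="nkgm" (len 4), cursors c1@2 c2@3, authorship ....
After op 2 (add_cursor(4)): buffer="nkgm" (len 4), cursors c1@2 c2@3 c3@4, authorship ....
After op 3 (move_left): buffer="nkgm" (len 4), cursors c1@1 c2@2 c3@3, authorship ....

Answer: nkgm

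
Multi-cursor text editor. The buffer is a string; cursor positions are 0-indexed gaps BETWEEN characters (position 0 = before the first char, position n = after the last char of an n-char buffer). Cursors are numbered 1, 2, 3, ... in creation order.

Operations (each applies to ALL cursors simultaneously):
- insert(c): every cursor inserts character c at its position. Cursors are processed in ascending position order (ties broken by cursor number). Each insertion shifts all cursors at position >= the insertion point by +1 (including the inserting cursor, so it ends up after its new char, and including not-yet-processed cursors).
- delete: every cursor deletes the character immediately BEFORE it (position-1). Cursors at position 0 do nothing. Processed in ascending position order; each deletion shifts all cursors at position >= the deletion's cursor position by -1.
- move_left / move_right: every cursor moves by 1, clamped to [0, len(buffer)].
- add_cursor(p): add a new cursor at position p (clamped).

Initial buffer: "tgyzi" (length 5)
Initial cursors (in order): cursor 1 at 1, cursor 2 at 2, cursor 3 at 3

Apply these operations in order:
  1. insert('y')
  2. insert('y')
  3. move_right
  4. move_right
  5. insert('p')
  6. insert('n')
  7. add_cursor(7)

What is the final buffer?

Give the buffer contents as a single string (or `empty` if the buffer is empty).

After op 1 (insert('y')): buffer="tygyyyzi" (len 8), cursors c1@2 c2@4 c3@6, authorship .1.2.3..
After op 2 (insert('y')): buffer="tyygyyyyyzi" (len 11), cursors c1@3 c2@6 c3@9, authorship .11.22.33..
After op 3 (move_right): buffer="tyygyyyyyzi" (len 11), cursors c1@4 c2@7 c3@10, authorship .11.22.33..
After op 4 (move_right): buffer="tyygyyyyyzi" (len 11), cursors c1@5 c2@8 c3@11, authorship .11.22.33..
After op 5 (insert('p')): buffer="tyygypyyypyzip" (len 14), cursors c1@6 c2@10 c3@14, authorship .11.212.323..3
After op 6 (insert('n')): buffer="tyygypnyyypnyzipn" (len 17), cursors c1@7 c2@12 c3@17, authorship .11.2112.3223..33
After op 7 (add_cursor(7)): buffer="tyygypnyyypnyzipn" (len 17), cursors c1@7 c4@7 c2@12 c3@17, authorship .11.2112.3223..33

Answer: tyygypnyyypnyzipn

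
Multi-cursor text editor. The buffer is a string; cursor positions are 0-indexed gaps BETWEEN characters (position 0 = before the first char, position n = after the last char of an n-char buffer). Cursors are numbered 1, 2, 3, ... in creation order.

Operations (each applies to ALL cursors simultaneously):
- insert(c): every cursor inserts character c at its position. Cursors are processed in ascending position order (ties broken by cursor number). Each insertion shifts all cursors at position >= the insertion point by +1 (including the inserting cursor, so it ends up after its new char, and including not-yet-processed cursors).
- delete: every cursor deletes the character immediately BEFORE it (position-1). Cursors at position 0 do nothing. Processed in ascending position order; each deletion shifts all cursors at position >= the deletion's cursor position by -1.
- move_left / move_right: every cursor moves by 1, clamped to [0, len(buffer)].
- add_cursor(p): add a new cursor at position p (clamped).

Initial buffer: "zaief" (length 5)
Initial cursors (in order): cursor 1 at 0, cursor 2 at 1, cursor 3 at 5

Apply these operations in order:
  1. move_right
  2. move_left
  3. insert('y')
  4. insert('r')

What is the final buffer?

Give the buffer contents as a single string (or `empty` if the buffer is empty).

After op 1 (move_right): buffer="zaief" (len 5), cursors c1@1 c2@2 c3@5, authorship .....
After op 2 (move_left): buffer="zaief" (len 5), cursors c1@0 c2@1 c3@4, authorship .....
After op 3 (insert('y')): buffer="yzyaieyf" (len 8), cursors c1@1 c2@3 c3@7, authorship 1.2...3.
After op 4 (insert('r')): buffer="yrzyraieyrf" (len 11), cursors c1@2 c2@5 c3@10, authorship 11.22...33.

Answer: yrzyraieyrf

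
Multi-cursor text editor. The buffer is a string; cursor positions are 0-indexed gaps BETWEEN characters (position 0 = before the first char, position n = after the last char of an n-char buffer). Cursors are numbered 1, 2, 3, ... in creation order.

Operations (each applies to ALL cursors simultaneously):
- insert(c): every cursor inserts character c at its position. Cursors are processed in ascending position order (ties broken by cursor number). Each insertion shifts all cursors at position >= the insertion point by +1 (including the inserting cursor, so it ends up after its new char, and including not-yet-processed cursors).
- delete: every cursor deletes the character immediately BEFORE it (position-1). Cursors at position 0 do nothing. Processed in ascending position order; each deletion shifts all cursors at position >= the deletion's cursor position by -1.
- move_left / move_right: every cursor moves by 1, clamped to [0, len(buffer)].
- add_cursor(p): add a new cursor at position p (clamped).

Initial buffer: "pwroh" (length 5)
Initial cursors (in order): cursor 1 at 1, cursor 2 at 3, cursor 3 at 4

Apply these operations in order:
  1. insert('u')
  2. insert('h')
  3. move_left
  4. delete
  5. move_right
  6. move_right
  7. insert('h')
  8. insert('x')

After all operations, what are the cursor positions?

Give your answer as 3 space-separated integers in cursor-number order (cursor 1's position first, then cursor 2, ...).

After op 1 (insert('u')): buffer="puwruouh" (len 8), cursors c1@2 c2@5 c3@7, authorship .1..2.3.
After op 2 (insert('h')): buffer="puhwruhouhh" (len 11), cursors c1@3 c2@7 c3@10, authorship .11..22.33.
After op 3 (move_left): buffer="puhwruhouhh" (len 11), cursors c1@2 c2@6 c3@9, authorship .11..22.33.
After op 4 (delete): buffer="phwrhohh" (len 8), cursors c1@1 c2@4 c3@6, authorship .1..2.3.
After op 5 (move_right): buffer="phwrhohh" (len 8), cursors c1@2 c2@5 c3@7, authorship .1..2.3.
After op 6 (move_right): buffer="phwrhohh" (len 8), cursors c1@3 c2@6 c3@8, authorship .1..2.3.
After op 7 (insert('h')): buffer="phwhrhohhhh" (len 11), cursors c1@4 c2@8 c3@11, authorship .1.1.2.23.3
After op 8 (insert('x')): buffer="phwhxrhohxhhhx" (len 14), cursors c1@5 c2@10 c3@14, authorship .1.11.2.223.33

Answer: 5 10 14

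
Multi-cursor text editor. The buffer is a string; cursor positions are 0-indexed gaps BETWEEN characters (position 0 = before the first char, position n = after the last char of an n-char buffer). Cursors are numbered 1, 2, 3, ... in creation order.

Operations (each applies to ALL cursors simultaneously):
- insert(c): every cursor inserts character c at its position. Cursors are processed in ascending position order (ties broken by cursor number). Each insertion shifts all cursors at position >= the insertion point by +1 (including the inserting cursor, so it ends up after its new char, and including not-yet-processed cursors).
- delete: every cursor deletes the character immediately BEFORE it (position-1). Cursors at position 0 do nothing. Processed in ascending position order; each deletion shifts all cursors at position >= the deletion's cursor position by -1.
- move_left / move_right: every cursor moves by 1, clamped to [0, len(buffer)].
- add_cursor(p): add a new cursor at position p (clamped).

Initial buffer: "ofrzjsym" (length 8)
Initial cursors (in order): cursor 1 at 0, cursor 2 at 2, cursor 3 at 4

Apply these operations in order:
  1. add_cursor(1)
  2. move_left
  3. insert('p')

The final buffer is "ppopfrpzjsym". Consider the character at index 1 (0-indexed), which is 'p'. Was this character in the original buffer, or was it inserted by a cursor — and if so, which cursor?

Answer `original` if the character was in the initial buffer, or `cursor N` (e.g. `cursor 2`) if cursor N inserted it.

Answer: cursor 4

Derivation:
After op 1 (add_cursor(1)): buffer="ofrzjsym" (len 8), cursors c1@0 c4@1 c2@2 c3@4, authorship ........
After op 2 (move_left): buffer="ofrzjsym" (len 8), cursors c1@0 c4@0 c2@1 c3@3, authorship ........
After op 3 (insert('p')): buffer="ppopfrpzjsym" (len 12), cursors c1@2 c4@2 c2@4 c3@7, authorship 14.2..3.....
Authorship (.=original, N=cursor N): 1 4 . 2 . . 3 . . . . .
Index 1: author = 4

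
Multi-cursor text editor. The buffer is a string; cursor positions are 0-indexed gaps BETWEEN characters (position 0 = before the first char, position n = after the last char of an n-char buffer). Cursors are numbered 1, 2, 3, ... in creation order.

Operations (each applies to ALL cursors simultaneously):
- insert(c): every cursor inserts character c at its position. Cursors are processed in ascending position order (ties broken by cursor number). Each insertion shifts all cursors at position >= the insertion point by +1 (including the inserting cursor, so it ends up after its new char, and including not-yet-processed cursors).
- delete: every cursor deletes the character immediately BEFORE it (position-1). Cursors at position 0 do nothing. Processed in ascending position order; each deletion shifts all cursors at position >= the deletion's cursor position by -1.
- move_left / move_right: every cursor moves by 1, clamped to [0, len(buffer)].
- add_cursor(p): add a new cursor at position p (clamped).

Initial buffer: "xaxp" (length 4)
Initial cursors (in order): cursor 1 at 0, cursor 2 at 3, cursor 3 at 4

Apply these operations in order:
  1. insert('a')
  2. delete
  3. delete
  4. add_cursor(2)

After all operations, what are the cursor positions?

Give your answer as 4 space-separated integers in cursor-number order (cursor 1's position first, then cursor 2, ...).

Answer: 0 2 2 2

Derivation:
After op 1 (insert('a')): buffer="axaxapa" (len 7), cursors c1@1 c2@5 c3@7, authorship 1...2.3
After op 2 (delete): buffer="xaxp" (len 4), cursors c1@0 c2@3 c3@4, authorship ....
After op 3 (delete): buffer="xa" (len 2), cursors c1@0 c2@2 c3@2, authorship ..
After op 4 (add_cursor(2)): buffer="xa" (len 2), cursors c1@0 c2@2 c3@2 c4@2, authorship ..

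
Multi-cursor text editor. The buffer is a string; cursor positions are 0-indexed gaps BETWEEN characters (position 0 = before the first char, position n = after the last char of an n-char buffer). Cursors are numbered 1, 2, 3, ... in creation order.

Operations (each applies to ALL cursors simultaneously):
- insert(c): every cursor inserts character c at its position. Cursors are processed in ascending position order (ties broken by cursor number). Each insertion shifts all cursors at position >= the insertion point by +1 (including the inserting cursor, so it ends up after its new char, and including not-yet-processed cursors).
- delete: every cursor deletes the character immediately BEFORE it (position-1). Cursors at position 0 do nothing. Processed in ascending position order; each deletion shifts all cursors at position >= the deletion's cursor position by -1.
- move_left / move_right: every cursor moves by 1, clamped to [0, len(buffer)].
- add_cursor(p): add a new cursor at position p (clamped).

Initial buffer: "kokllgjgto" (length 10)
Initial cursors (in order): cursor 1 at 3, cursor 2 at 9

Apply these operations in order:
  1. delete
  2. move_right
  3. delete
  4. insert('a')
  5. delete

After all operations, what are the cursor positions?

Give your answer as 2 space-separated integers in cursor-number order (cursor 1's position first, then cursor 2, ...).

Answer: 2 6

Derivation:
After op 1 (delete): buffer="kollgjgo" (len 8), cursors c1@2 c2@7, authorship ........
After op 2 (move_right): buffer="kollgjgo" (len 8), cursors c1@3 c2@8, authorship ........
After op 3 (delete): buffer="kolgjg" (len 6), cursors c1@2 c2@6, authorship ......
After op 4 (insert('a')): buffer="koalgjga" (len 8), cursors c1@3 c2@8, authorship ..1....2
After op 5 (delete): buffer="kolgjg" (len 6), cursors c1@2 c2@6, authorship ......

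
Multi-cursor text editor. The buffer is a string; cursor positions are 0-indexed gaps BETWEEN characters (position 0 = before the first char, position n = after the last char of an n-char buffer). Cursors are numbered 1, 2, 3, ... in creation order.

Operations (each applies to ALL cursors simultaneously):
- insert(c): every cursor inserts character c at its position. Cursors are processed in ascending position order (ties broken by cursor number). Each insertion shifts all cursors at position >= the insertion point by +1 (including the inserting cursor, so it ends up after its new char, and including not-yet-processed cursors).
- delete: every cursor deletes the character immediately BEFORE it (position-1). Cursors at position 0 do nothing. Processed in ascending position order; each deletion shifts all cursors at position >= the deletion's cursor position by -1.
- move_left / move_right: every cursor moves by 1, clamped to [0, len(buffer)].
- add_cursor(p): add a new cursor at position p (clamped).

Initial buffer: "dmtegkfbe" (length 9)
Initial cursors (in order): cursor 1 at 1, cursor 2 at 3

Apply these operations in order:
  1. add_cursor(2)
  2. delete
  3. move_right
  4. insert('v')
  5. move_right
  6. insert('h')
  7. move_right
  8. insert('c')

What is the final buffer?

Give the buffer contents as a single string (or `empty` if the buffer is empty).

Answer: evvvghhhkcccfbe

Derivation:
After op 1 (add_cursor(2)): buffer="dmtegkfbe" (len 9), cursors c1@1 c3@2 c2@3, authorship .........
After op 2 (delete): buffer="egkfbe" (len 6), cursors c1@0 c2@0 c3@0, authorship ......
After op 3 (move_right): buffer="egkfbe" (len 6), cursors c1@1 c2@1 c3@1, authorship ......
After op 4 (insert('v')): buffer="evvvgkfbe" (len 9), cursors c1@4 c2@4 c3@4, authorship .123.....
After op 5 (move_right): buffer="evvvgkfbe" (len 9), cursors c1@5 c2@5 c3@5, authorship .123.....
After op 6 (insert('h')): buffer="evvvghhhkfbe" (len 12), cursors c1@8 c2@8 c3@8, authorship .123.123....
After op 7 (move_right): buffer="evvvghhhkfbe" (len 12), cursors c1@9 c2@9 c3@9, authorship .123.123....
After op 8 (insert('c')): buffer="evvvghhhkcccfbe" (len 15), cursors c1@12 c2@12 c3@12, authorship .123.123.123...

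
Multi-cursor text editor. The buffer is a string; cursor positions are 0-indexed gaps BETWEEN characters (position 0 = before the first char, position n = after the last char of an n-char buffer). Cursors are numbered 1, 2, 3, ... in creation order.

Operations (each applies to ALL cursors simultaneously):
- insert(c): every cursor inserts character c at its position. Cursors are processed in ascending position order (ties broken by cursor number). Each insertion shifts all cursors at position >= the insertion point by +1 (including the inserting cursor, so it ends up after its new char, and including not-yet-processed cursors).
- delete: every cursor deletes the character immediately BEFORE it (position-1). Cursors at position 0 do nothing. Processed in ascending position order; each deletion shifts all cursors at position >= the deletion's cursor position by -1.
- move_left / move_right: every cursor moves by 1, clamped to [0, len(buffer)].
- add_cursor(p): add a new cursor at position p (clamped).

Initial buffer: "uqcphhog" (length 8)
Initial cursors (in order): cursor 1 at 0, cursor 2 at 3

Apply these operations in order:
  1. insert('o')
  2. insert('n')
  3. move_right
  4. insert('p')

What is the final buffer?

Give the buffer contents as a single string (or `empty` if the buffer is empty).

Answer: onupqconpphhog

Derivation:
After op 1 (insert('o')): buffer="ouqcophhog" (len 10), cursors c1@1 c2@5, authorship 1...2.....
After op 2 (insert('n')): buffer="onuqconphhog" (len 12), cursors c1@2 c2@7, authorship 11...22.....
After op 3 (move_right): buffer="onuqconphhog" (len 12), cursors c1@3 c2@8, authorship 11...22.....
After op 4 (insert('p')): buffer="onupqconpphhog" (len 14), cursors c1@4 c2@10, authorship 11.1..22.2....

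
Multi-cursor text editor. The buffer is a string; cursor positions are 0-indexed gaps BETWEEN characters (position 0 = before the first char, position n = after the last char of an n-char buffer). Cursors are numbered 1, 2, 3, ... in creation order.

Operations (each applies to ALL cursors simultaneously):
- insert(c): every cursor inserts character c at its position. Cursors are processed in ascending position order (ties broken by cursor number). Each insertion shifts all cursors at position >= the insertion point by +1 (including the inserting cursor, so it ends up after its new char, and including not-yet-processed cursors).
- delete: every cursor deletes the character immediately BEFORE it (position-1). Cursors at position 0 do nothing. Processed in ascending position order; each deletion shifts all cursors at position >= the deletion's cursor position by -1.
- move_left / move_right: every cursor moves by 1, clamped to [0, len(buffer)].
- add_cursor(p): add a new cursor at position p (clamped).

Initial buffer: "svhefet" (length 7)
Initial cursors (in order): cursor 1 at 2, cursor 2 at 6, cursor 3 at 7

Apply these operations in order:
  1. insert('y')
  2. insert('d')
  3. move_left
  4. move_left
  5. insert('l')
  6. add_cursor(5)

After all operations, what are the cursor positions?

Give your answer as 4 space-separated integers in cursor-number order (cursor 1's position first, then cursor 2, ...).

Answer: 3 10 14 5

Derivation:
After op 1 (insert('y')): buffer="svyhefeyty" (len 10), cursors c1@3 c2@8 c3@10, authorship ..1....2.3
After op 2 (insert('d')): buffer="svydhefeydtyd" (len 13), cursors c1@4 c2@10 c3@13, authorship ..11....22.33
After op 3 (move_left): buffer="svydhefeydtyd" (len 13), cursors c1@3 c2@9 c3@12, authorship ..11....22.33
After op 4 (move_left): buffer="svydhefeydtyd" (len 13), cursors c1@2 c2@8 c3@11, authorship ..11....22.33
After op 5 (insert('l')): buffer="svlydhefelydtlyd" (len 16), cursors c1@3 c2@10 c3@14, authorship ..111....222.333
After op 6 (add_cursor(5)): buffer="svlydhefelydtlyd" (len 16), cursors c1@3 c4@5 c2@10 c3@14, authorship ..111....222.333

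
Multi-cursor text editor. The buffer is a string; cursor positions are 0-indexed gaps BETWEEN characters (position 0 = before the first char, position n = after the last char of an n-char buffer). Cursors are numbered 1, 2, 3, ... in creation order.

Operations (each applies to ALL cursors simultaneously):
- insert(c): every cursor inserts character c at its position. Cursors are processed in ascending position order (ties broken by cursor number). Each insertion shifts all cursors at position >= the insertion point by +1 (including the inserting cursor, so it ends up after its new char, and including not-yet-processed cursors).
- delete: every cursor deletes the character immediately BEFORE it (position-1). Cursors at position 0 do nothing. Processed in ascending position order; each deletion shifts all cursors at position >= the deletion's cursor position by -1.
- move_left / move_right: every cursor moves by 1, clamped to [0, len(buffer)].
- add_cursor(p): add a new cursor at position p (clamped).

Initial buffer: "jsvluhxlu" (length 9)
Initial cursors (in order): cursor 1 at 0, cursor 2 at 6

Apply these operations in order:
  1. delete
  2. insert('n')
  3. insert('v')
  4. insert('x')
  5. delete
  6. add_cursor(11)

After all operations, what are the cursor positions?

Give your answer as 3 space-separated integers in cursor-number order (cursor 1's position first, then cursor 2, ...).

Answer: 2 9 11

Derivation:
After op 1 (delete): buffer="jsvluxlu" (len 8), cursors c1@0 c2@5, authorship ........
After op 2 (insert('n')): buffer="njsvlunxlu" (len 10), cursors c1@1 c2@7, authorship 1.....2...
After op 3 (insert('v')): buffer="nvjsvlunvxlu" (len 12), cursors c1@2 c2@9, authorship 11.....22...
After op 4 (insert('x')): buffer="nvxjsvlunvxxlu" (len 14), cursors c1@3 c2@11, authorship 111.....222...
After op 5 (delete): buffer="nvjsvlunvxlu" (len 12), cursors c1@2 c2@9, authorship 11.....22...
After op 6 (add_cursor(11)): buffer="nvjsvlunvxlu" (len 12), cursors c1@2 c2@9 c3@11, authorship 11.....22...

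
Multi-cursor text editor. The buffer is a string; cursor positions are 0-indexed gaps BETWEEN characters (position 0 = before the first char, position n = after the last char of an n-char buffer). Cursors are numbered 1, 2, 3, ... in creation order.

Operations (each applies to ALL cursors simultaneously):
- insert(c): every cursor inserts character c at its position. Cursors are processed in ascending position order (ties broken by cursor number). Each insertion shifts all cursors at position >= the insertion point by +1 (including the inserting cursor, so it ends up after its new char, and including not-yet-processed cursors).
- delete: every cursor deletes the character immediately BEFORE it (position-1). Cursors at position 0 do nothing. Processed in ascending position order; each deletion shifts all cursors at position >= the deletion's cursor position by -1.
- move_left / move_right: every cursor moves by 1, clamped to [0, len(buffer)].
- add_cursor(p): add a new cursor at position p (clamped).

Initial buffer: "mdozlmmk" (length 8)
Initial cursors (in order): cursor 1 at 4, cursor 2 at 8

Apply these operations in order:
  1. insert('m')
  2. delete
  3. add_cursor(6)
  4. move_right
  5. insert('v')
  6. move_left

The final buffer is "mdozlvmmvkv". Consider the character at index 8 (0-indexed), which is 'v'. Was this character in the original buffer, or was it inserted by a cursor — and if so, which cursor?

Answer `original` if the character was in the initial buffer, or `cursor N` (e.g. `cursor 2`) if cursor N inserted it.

Answer: cursor 3

Derivation:
After op 1 (insert('m')): buffer="mdozmlmmkm" (len 10), cursors c1@5 c2@10, authorship ....1....2
After op 2 (delete): buffer="mdozlmmk" (len 8), cursors c1@4 c2@8, authorship ........
After op 3 (add_cursor(6)): buffer="mdozlmmk" (len 8), cursors c1@4 c3@6 c2@8, authorship ........
After op 4 (move_right): buffer="mdozlmmk" (len 8), cursors c1@5 c3@7 c2@8, authorship ........
After op 5 (insert('v')): buffer="mdozlvmmvkv" (len 11), cursors c1@6 c3@9 c2@11, authorship .....1..3.2
After op 6 (move_left): buffer="mdozlvmmvkv" (len 11), cursors c1@5 c3@8 c2@10, authorship .....1..3.2
Authorship (.=original, N=cursor N): . . . . . 1 . . 3 . 2
Index 8: author = 3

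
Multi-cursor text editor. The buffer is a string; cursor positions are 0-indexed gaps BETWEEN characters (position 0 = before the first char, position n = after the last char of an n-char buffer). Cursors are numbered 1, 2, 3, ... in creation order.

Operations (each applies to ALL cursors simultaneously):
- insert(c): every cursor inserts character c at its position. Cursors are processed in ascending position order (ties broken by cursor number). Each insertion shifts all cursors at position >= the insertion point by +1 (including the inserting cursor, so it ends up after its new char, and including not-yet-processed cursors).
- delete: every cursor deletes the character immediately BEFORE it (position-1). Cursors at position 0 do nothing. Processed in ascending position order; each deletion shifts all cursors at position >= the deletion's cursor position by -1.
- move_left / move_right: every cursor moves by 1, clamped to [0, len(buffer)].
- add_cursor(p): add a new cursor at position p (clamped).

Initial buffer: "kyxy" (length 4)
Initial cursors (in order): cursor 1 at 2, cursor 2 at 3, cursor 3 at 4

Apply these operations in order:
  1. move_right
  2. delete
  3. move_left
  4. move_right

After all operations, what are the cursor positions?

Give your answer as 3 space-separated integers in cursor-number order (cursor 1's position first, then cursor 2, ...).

Answer: 1 1 1

Derivation:
After op 1 (move_right): buffer="kyxy" (len 4), cursors c1@3 c2@4 c3@4, authorship ....
After op 2 (delete): buffer="k" (len 1), cursors c1@1 c2@1 c3@1, authorship .
After op 3 (move_left): buffer="k" (len 1), cursors c1@0 c2@0 c3@0, authorship .
After op 4 (move_right): buffer="k" (len 1), cursors c1@1 c2@1 c3@1, authorship .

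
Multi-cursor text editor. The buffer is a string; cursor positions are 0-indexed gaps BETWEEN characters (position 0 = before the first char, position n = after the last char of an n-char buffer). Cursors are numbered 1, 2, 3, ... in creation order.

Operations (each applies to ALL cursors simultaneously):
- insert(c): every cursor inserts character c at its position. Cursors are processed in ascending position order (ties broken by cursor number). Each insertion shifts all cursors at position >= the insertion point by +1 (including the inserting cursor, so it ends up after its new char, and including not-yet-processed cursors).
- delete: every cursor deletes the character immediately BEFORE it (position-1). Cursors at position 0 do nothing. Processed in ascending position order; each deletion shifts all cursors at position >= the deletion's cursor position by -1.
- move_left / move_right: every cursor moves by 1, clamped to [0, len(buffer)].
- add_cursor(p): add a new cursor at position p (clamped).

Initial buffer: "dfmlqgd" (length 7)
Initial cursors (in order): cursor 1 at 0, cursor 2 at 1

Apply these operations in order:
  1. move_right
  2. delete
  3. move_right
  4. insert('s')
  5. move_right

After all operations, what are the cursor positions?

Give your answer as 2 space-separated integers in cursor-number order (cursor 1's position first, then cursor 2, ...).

After op 1 (move_right): buffer="dfmlqgd" (len 7), cursors c1@1 c2@2, authorship .......
After op 2 (delete): buffer="mlqgd" (len 5), cursors c1@0 c2@0, authorship .....
After op 3 (move_right): buffer="mlqgd" (len 5), cursors c1@1 c2@1, authorship .....
After op 4 (insert('s')): buffer="msslqgd" (len 7), cursors c1@3 c2@3, authorship .12....
After op 5 (move_right): buffer="msslqgd" (len 7), cursors c1@4 c2@4, authorship .12....

Answer: 4 4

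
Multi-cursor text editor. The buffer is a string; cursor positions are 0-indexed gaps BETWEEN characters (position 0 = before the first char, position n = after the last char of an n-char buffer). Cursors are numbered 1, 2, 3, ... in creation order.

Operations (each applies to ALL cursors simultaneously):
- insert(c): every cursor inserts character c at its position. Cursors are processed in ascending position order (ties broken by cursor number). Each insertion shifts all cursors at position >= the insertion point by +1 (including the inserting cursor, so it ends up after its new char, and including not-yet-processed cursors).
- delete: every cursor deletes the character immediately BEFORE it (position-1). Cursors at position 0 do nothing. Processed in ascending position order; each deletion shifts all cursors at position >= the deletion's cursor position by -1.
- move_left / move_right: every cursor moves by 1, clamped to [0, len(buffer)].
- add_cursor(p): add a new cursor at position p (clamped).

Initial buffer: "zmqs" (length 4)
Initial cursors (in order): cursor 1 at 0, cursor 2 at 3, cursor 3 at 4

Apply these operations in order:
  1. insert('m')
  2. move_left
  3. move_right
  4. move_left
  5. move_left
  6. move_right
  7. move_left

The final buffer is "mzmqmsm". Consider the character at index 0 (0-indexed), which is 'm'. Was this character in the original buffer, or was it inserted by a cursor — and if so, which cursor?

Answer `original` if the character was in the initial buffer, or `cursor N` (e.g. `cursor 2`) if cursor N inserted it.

After op 1 (insert('m')): buffer="mzmqmsm" (len 7), cursors c1@1 c2@5 c3@7, authorship 1...2.3
After op 2 (move_left): buffer="mzmqmsm" (len 7), cursors c1@0 c2@4 c3@6, authorship 1...2.3
After op 3 (move_right): buffer="mzmqmsm" (len 7), cursors c1@1 c2@5 c3@7, authorship 1...2.3
After op 4 (move_left): buffer="mzmqmsm" (len 7), cursors c1@0 c2@4 c3@6, authorship 1...2.3
After op 5 (move_left): buffer="mzmqmsm" (len 7), cursors c1@0 c2@3 c3@5, authorship 1...2.3
After op 6 (move_right): buffer="mzmqmsm" (len 7), cursors c1@1 c2@4 c3@6, authorship 1...2.3
After op 7 (move_left): buffer="mzmqmsm" (len 7), cursors c1@0 c2@3 c3@5, authorship 1...2.3
Authorship (.=original, N=cursor N): 1 . . . 2 . 3
Index 0: author = 1

Answer: cursor 1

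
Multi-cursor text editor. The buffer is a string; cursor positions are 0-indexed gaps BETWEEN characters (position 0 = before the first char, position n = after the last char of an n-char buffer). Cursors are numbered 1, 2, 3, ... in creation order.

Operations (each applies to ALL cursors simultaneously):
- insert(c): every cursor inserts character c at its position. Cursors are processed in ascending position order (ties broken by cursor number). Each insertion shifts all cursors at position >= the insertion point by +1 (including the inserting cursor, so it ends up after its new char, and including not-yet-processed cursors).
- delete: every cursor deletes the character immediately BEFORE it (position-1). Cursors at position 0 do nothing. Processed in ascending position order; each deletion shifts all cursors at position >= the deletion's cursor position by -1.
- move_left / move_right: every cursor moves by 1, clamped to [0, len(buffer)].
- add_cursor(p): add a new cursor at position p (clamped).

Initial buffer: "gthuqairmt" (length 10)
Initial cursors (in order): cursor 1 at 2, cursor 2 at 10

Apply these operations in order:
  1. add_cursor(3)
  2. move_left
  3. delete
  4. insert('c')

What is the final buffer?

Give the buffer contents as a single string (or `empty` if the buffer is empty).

Answer: cchuqairct

Derivation:
After op 1 (add_cursor(3)): buffer="gthuqairmt" (len 10), cursors c1@2 c3@3 c2@10, authorship ..........
After op 2 (move_left): buffer="gthuqairmt" (len 10), cursors c1@1 c3@2 c2@9, authorship ..........
After op 3 (delete): buffer="huqairt" (len 7), cursors c1@0 c3@0 c2@6, authorship .......
After op 4 (insert('c')): buffer="cchuqairct" (len 10), cursors c1@2 c3@2 c2@9, authorship 13......2.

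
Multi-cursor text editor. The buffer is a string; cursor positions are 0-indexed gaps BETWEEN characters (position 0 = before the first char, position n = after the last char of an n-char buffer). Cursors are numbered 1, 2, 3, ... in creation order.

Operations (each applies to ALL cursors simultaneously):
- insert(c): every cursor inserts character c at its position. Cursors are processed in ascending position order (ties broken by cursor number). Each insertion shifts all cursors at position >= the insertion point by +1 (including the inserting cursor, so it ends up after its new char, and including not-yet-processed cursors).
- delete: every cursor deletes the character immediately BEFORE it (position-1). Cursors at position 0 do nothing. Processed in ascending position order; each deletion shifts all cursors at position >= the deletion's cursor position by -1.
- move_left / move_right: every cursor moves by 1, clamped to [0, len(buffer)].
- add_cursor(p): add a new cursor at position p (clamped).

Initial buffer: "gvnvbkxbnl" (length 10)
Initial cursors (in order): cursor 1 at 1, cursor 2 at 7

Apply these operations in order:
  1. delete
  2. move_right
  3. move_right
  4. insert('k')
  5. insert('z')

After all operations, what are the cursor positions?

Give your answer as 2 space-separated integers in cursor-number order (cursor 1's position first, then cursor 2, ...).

After op 1 (delete): buffer="vnvbkbnl" (len 8), cursors c1@0 c2@5, authorship ........
After op 2 (move_right): buffer="vnvbkbnl" (len 8), cursors c1@1 c2@6, authorship ........
After op 3 (move_right): buffer="vnvbkbnl" (len 8), cursors c1@2 c2@7, authorship ........
After op 4 (insert('k')): buffer="vnkvbkbnkl" (len 10), cursors c1@3 c2@9, authorship ..1.....2.
After op 5 (insert('z')): buffer="vnkzvbkbnkzl" (len 12), cursors c1@4 c2@11, authorship ..11.....22.

Answer: 4 11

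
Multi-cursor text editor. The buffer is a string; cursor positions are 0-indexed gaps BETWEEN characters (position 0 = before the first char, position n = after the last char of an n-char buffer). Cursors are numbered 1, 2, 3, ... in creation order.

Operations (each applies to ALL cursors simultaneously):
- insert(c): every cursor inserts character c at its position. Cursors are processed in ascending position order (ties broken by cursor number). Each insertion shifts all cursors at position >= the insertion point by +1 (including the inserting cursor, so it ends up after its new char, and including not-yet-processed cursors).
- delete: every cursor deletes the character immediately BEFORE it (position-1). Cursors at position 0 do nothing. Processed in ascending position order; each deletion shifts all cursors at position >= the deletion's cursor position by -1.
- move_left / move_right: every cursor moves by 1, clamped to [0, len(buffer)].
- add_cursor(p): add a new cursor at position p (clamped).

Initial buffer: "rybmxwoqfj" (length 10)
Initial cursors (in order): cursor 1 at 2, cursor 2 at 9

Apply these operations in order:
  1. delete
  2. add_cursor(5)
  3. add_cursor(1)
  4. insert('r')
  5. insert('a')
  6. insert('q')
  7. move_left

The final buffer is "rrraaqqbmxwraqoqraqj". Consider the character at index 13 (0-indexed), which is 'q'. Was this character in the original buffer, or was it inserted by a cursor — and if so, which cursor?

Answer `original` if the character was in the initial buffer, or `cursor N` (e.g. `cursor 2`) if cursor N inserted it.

Answer: cursor 3

Derivation:
After op 1 (delete): buffer="rbmxwoqj" (len 8), cursors c1@1 c2@7, authorship ........
After op 2 (add_cursor(5)): buffer="rbmxwoqj" (len 8), cursors c1@1 c3@5 c2@7, authorship ........
After op 3 (add_cursor(1)): buffer="rbmxwoqj" (len 8), cursors c1@1 c4@1 c3@5 c2@7, authorship ........
After op 4 (insert('r')): buffer="rrrbmxwroqrj" (len 12), cursors c1@3 c4@3 c3@8 c2@11, authorship .14....3..2.
After op 5 (insert('a')): buffer="rrraabmxwraoqraj" (len 16), cursors c1@5 c4@5 c3@11 c2@15, authorship .1414....33..22.
After op 6 (insert('q')): buffer="rrraaqqbmxwraqoqraqj" (len 20), cursors c1@7 c4@7 c3@14 c2@19, authorship .141414....333..222.
After op 7 (move_left): buffer="rrraaqqbmxwraqoqraqj" (len 20), cursors c1@6 c4@6 c3@13 c2@18, authorship .141414....333..222.
Authorship (.=original, N=cursor N): . 1 4 1 4 1 4 . . . . 3 3 3 . . 2 2 2 .
Index 13: author = 3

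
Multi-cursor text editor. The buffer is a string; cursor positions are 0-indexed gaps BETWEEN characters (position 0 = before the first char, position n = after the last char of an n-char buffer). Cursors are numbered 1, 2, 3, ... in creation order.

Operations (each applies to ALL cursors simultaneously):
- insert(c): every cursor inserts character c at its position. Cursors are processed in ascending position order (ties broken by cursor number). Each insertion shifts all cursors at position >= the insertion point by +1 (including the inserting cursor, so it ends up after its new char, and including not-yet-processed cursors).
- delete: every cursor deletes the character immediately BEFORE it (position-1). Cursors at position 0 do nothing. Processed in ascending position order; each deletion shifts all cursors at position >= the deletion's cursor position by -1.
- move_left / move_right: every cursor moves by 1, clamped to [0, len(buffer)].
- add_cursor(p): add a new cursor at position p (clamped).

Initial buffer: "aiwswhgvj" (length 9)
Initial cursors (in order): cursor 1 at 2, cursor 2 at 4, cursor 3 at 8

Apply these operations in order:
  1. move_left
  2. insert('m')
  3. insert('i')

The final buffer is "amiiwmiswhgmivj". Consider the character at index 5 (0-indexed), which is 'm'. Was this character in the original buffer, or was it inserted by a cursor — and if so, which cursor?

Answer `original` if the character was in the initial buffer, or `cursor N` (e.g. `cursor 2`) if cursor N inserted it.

After op 1 (move_left): buffer="aiwswhgvj" (len 9), cursors c1@1 c2@3 c3@7, authorship .........
After op 2 (insert('m')): buffer="amiwmswhgmvj" (len 12), cursors c1@2 c2@5 c3@10, authorship .1..2....3..
After op 3 (insert('i')): buffer="amiiwmiswhgmivj" (len 15), cursors c1@3 c2@7 c3@13, authorship .11..22....33..
Authorship (.=original, N=cursor N): . 1 1 . . 2 2 . . . . 3 3 . .
Index 5: author = 2

Answer: cursor 2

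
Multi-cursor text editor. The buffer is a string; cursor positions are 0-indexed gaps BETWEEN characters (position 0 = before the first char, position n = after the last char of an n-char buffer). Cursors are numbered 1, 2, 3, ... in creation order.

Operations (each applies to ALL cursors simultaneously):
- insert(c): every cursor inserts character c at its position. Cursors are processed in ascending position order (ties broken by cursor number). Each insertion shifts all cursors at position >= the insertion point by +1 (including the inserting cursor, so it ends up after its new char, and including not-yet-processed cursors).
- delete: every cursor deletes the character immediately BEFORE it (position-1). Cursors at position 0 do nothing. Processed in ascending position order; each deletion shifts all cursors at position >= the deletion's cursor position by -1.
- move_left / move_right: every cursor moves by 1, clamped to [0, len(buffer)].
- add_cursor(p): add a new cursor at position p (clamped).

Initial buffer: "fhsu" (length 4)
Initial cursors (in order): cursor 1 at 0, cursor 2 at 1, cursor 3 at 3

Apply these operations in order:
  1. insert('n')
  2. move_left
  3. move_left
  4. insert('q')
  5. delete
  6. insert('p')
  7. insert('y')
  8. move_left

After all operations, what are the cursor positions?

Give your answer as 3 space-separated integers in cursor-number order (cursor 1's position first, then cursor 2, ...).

Answer: 1 4 9

Derivation:
After op 1 (insert('n')): buffer="nfnhsnu" (len 7), cursors c1@1 c2@3 c3@6, authorship 1.2..3.
After op 2 (move_left): buffer="nfnhsnu" (len 7), cursors c1@0 c2@2 c3@5, authorship 1.2..3.
After op 3 (move_left): buffer="nfnhsnu" (len 7), cursors c1@0 c2@1 c3@4, authorship 1.2..3.
After op 4 (insert('q')): buffer="qnqfnhqsnu" (len 10), cursors c1@1 c2@3 c3@7, authorship 112.2.3.3.
After op 5 (delete): buffer="nfnhsnu" (len 7), cursors c1@0 c2@1 c3@4, authorship 1.2..3.
After op 6 (insert('p')): buffer="pnpfnhpsnu" (len 10), cursors c1@1 c2@3 c3@7, authorship 112.2.3.3.
After op 7 (insert('y')): buffer="pynpyfnhpysnu" (len 13), cursors c1@2 c2@5 c3@10, authorship 11122.2.33.3.
After op 8 (move_left): buffer="pynpyfnhpysnu" (len 13), cursors c1@1 c2@4 c3@9, authorship 11122.2.33.3.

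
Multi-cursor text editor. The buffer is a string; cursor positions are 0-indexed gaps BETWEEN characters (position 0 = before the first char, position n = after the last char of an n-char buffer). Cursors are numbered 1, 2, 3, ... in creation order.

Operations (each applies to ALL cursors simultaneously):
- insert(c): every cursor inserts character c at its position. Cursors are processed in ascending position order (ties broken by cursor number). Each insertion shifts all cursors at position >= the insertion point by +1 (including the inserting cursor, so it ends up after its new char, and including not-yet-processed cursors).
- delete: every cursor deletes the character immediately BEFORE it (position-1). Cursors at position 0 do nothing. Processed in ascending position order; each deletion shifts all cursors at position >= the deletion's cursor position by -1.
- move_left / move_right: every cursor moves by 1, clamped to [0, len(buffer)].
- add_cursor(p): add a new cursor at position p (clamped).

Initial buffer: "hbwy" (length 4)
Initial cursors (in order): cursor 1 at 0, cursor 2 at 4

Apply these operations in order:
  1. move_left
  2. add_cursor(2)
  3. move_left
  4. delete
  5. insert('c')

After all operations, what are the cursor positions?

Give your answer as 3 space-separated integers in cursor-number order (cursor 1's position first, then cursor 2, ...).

After op 1 (move_left): buffer="hbwy" (len 4), cursors c1@0 c2@3, authorship ....
After op 2 (add_cursor(2)): buffer="hbwy" (len 4), cursors c1@0 c3@2 c2@3, authorship ....
After op 3 (move_left): buffer="hbwy" (len 4), cursors c1@0 c3@1 c2@2, authorship ....
After op 4 (delete): buffer="wy" (len 2), cursors c1@0 c2@0 c3@0, authorship ..
After op 5 (insert('c')): buffer="cccwy" (len 5), cursors c1@3 c2@3 c3@3, authorship 123..

Answer: 3 3 3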